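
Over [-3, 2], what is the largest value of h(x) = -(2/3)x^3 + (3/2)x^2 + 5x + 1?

The derivative is -2x^2 + 3x + 5, whose only zero in [-3, 2] is x = -1.
Compare values at every candidate in [-3, 2]: h(-3) = 35/2,  h(-1) = -11/6,  h(2) = 35/3.
The maximum over the interval is 35/2, attained at x = -3.

35/2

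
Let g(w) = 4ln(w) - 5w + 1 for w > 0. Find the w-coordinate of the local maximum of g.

g'(w) = 4/w − 5 = 0 gives w = 4/5.
g''(w) = -4/w², which is negative for w > 0, so this is a local maximum.
g(4/5) = 4·ln(4/5) - 4 + 1 ≈ -3.8926.

4/5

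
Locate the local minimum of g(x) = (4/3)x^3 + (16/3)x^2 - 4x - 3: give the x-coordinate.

1/3

g'(x) = 4x^2 + (32/3)x - 4 = 0 at x = -3, 1/3.
Second-derivative test with g''(x) = 8x + 32/3: g''(-3) = -40/3 < 0 ⇒ local maximum; g''(1/3) = 40/3 > 0 ⇒ local minimum.
So the local minimum value is g(1/3) = -299/81.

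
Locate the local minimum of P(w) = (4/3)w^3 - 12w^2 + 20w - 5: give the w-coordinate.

P'(w) = 4w^2 - 24w + 20. Setting P'(w) = 0 gives w ∈ {1, 5}.
Second-derivative test with P''(w) = 8w - 24: P''(1) = -16 < 0 ⇒ local maximum; P''(5) = 16 > 0 ⇒ local minimum.
The local minimum is P(5) = -115/3.

5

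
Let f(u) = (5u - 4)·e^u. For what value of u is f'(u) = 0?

-1/5

By the product rule, f'(u) = (5u + 1)·e^u. Since e^u > 0, the only critical point is u = -1/5.
f''(-1/5) has the same sign as 5 > 0, so this is a local minimum.
f(-1/5) = (-5)·e^(-1/5) ≈ -4.0937.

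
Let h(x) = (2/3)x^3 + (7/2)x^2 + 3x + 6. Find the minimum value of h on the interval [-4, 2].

127/24

Differentiating, h'(x) = 2x^2 + 7x + 3; which vanishes at x = -3 and x = -1/2.
Evaluating at the critical points and endpoints: h(-4) = 22/3,  h(-3) = 21/2,  h(-1/2) = 127/24,  h(2) = 94/3.
Hence the absolute minimum is 127/24 at x = -1/2.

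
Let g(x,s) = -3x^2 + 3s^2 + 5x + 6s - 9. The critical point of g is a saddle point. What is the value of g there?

-119/12

∂g/∂x = -6x + 5 = 0 and ∂g/∂s = 6s + 6 = 0, so (x, s) = (5/6, -1).
The Hessian has g_{xx} = -6, g_{ss} = 6, g_{xs} = 0, giving D = -36 < 0, so the point is a saddle point.
g(5/6, -1) = -119/12.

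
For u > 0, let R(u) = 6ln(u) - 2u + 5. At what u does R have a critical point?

R'(u) = 6/u − 2 = 0 gives u = 3.
R''(u) = -6/u², which is negative for u > 0, so this is a local maximum.
R(3) = 6·ln(3) - 6 + 5 ≈ 5.5917.

3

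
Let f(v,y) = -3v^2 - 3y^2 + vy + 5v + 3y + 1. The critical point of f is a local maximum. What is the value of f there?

∂f/∂v = -6v + y + 5 = 0 and ∂f/∂y = v - 6y + 3 = 0, so (v, y) = (33/35, 23/35).
The Hessian has f_{vv} = -6, f_{yy} = -6, f_{vy} = 1, giving D = 35 > 0 with f_{vv} < 0, so the point is a local maximum.
f(33/35, 23/35) = 152/35.

152/35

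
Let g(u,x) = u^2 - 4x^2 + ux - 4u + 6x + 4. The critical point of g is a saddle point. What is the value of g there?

∂g/∂u = 2u + x - 4 = 0 and ∂g/∂x = u - 8x + 6 = 0, so (u, x) = (26/17, 16/17).
The Hessian has g_{uu} = 2, g_{xx} = -8, g_{ux} = 1, giving D = -17 < 0, so the point is a saddle point.
g(26/17, 16/17) = 64/17.

64/17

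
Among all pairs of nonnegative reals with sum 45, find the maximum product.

2025/4

With x + y = 45, the product is P(x) = x(45 − x).
P'(x) = 45 − 2x = 0 gives x = 45/2; P'' = −2 < 0, so this is the maximum.
P = 45/2·45/2 = 2025/4.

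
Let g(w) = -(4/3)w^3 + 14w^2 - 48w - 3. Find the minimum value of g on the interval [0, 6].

-75

g'(w) = -4w^2 + 28w - 48, which vanishes at w = 3 and w = 4.
Evaluating at the critical points and endpoints: g(0) = -3; g(3) = -57; g(4) = -169/3; g(6) = -75.
So the minimum is g(6) = -75.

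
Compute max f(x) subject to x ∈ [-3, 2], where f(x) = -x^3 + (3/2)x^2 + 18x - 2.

The derivative is -3x^2 + 3x + 18, whose only zero in [-3, 2] is x = -2.
Evaluating at the critical points and endpoints: f(-3) = -31/2,  f(-2) = -24,  f(2) = 32.
So the maximum is f(2) = 32.

32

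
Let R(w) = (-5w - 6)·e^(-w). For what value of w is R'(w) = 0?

-1/5

Differentiating with the product rule gives R'(w) = (5w + 1)·e^(-w). Since e^(-w) > 0, the only critical point is w = -1/5.
R''(-1/5) has the same sign as 5 > 0, so this is a local minimum.
R(-1/5) = (-5)·e^(1/5) ≈ -6.1070.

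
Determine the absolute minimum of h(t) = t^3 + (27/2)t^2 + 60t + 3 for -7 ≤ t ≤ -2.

-197/2

The derivative is 3t^2 + 27t + 60, which vanishes at t = -5 and t = -4.
Candidates: h(-7) = -197/2,  h(-5) = -169/2,  h(-4) = -85,  h(-2) = -71.
The minimum over the interval is -197/2, attained at t = -7.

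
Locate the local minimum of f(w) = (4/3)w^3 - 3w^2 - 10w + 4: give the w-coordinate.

Critical points: f'(w) = 4w^2 - 6w - 10 vanishes at w = -1, 5/2.
Since f''(w) = 8w - 6, we get f''(-1) = -14 < 0 ⇒ local maximum; f''(5/2) = 14 > 0 ⇒ local minimum.
So the local minimum value is f(5/2) = -227/12.

5/2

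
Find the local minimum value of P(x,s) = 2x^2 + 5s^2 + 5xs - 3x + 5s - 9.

∂P/∂x = 4x + 5s - 3 = 0 and ∂P/∂s = 5x + 10s + 5 = 0, so (x, s) = (11/3, -7/3).
The Hessian has P_{xx} = 4, P_{ss} = 10, P_{xs} = 5, giving D = 15 > 0 with P_{xx} > 0, so the point is a local minimum.
P(11/3, -7/3) = -61/3.

-61/3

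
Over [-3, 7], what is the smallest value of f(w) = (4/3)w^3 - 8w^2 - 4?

-112

The derivative is 4w^2 - 16w, which vanishes at w = 0 and w = 4.
Candidates: f(-3) = -112; f(0) = -4; f(4) = -140/3; f(7) = 184/3.
So the minimum is f(-3) = -112.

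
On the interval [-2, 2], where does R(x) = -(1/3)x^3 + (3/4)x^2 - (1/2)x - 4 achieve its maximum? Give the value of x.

-2

The derivative is -x^2 + (3/2)x - 1/2, which vanishes at x = 1/2 and x = 1.
Candidates: R(-2) = 8/3; R(1/2) = -197/48; R(1) = -49/12; R(2) = -14/3.
So the maximum is R(-2) = 8/3.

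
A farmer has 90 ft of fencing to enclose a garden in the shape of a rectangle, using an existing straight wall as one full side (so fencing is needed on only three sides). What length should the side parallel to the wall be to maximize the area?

Let the sides perpendicular to the wall have length x and the parallel side y, so 2x + y = 90 and the area is A = xy = x(90 − 2x).
A'(x) = 90 − 4x = 0 gives x = 45/2, and A''(x) = −4 < 0 confirms a maximum.
Then y = 90 − 2·45/2 = 45 and A = 2025/2.

45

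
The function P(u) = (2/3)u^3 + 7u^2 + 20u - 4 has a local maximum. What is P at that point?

P'(u) = 2u^2 + 14u + 20 = 0 at u = -5, -2.
Second-derivative test with P''(u) = 4u + 14: P''(-5) = -6 < 0 ⇒ local maximum; P''(-2) = 6 > 0 ⇒ local minimum.
The local maximum is P(-5) = -37/3.

-37/3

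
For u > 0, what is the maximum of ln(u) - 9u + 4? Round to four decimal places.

0.8028

f'(u) = 1/u − 9 = 0 gives u = 1/9.
f''(u) = -1/u², which is negative for u > 0, so this is a local maximum.
f(1/9) = 1·ln(1/9) - 1 + 4 ≈ 0.8028.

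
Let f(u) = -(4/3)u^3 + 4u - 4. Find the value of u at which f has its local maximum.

f'(u) = -4u^2 + 4 = 0 at u = -1, 1.
f''(u) = -8u. f''(-1) = 8 > 0 ⇒ local minimum; f''(1) = -8 < 0 ⇒ local maximum.
The local maximum is f(1) = -4/3.

1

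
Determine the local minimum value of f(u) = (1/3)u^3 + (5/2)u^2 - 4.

Critical points: f'(u) = u^2 + 5u vanishes at u = -5, 0.
Second-derivative test with f''(u) = 2u + 5: f''(-5) = -5 < 0 ⇒ local maximum; f''(0) = 5 > 0 ⇒ local minimum.
The local minimum is f(0) = -4.

-4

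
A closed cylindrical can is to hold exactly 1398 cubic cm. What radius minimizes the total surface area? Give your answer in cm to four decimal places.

6.0596

With radius r and height h, πr²h = 1398 so h = 1398/(πr²), and S(r) = 2πr² + 2πrh = 2πr² + 2·1398/r.
S'(r) = 4πr − 2·1398/r² = 0 ⇒ r³ = 1398/(2π), so r ≈ 6.0596 and h = 2r ≈ 12.1192.
S''(r) = 4π + 4·1398/r³ > 0, so this is the minimum; S ≈ 692.1273.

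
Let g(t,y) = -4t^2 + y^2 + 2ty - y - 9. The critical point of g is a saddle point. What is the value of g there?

-46/5

∂g/∂t = -8t + 2y = 0 and ∂g/∂y = 2t + 2y - 1 = 0, so (t, y) = (1/10, 2/5).
The Hessian has g_{tt} = -8, g_{yy} = 2, g_{ty} = 2, giving D = -20 < 0, so the point is a saddle point.
g(1/10, 2/5) = -46/5.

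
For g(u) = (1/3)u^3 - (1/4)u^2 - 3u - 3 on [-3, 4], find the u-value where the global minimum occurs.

The derivative is u^2 - (1/2)u - 3, which vanishes at u = -3/2 and u = 2.
Compare values at every candidate in [-3, 4]: g(-3) = -21/4, g(-3/2) = -3/16, g(2) = -22/3, g(4) = 7/3.
Hence the absolute minimum is -22/3 at u = 2.

2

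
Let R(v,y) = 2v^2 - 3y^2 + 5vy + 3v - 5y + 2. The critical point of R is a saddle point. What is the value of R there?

4

∂R/∂v = 4v + 5y + 3 = 0 and ∂R/∂y = 5v - 6y - 5 = 0, so (v, y) = (1/7, -5/7).
The Hessian has R_{vv} = 4, R_{yy} = -6, R_{vy} = 5, giving D = -49 < 0, so the point is a saddle point.
R(1/7, -5/7) = 4.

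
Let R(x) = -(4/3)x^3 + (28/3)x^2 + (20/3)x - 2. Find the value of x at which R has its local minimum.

Critical points: R'(x) = -4x^2 + (56/3)x + 20/3 vanishes at x = -1/3, 5.
Since R''(x) = -8x + 56/3, we get R''(-1/3) = 64/3 > 0 ⇒ local minimum; R''(5) = -64/3 < 0 ⇒ local maximum.
So the local minimum value is R(-1/3) = -254/81.

-1/3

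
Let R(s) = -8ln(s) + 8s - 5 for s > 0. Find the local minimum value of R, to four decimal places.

R'(s) = -8/s + 8 = 0 gives s = 1.
R''(s) = 8/s², which is positive for s > 0, so this is a local minimum.
R(1) = -8·ln(1) + 8 - 5 ≈ 3.0000.

3.0000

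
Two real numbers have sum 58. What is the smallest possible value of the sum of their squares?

With a + b = 58, a^2 + b^2 = a^2 + (58 − a)^2.
The derivative 2a − 2(58 − a) = 4a − 116 vanishes at a = 29; second derivative 4 > 0, a minimum.
The minimum is 2·(29)^2 = 1682.

1682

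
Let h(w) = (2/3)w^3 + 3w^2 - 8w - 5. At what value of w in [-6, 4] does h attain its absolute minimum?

1

Differentiating, h'(w) = 2w^2 + 6w - 8; which vanishes at w = -4 and w = 1.
Compare values at every candidate in [-6, 4]: h(-6) = 7,  h(-4) = 97/3,  h(1) = -28/3,  h(4) = 161/3.
So the minimum is h(1) = -28/3.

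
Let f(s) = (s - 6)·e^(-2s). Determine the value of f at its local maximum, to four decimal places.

By the product rule, f'(s) = (-2s + 13)·e^(-2s). Since e^(-2s) > 0, the only critical point is s = 13/2.
f''(13/2) has the same sign as -2 < 0, so this is a local maximum.
f(13/2) = (1/2)·e^(-13) ≈ 0.0000.

0.0000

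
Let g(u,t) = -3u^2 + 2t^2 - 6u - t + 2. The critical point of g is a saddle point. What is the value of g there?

39/8

∂g/∂u = -6u - 6 = 0 and ∂g/∂t = 4t - 1 = 0, so (u, t) = (-1, 1/4).
The Hessian has g_{uu} = -6, g_{tt} = 4, g_{ut} = 0, giving D = -24 < 0, so the point is a saddle point.
g(-1, 1/4) = 39/8.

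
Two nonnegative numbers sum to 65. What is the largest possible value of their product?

4225/4

With x + y = 65, the product is P(x) = x(65 − x).
P'(x) = 65 − 2x = 0 gives x = 65/2; P'' = −2 < 0, so this is the maximum.
P = 65/2·65/2 = 4225/4.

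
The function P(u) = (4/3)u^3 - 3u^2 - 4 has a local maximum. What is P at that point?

-4

P'(u) = 4u^2 - 6u. Setting P'(u) = 0 gives u ∈ {0, 3/2}.
Second-derivative test with P''(u) = 8u - 6: P''(0) = -6 < 0 ⇒ local maximum; P''(3/2) = 6 > 0 ⇒ local minimum.
The local maximum is P(0) = -4.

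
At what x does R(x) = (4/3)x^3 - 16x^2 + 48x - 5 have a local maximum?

R'(x) = 4x^2 - 32x + 48 = 0 at x = 2, 6.
Second-derivative test with R''(x) = 8x - 32: R''(2) = -16 < 0 ⇒ local maximum; R''(6) = 16 > 0 ⇒ local minimum.
So the local maximum value is R(2) = 113/3.

2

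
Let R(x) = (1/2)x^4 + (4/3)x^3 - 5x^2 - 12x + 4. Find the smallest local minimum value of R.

-64/3

R'(x) = 2x^3 + 4x^2 - 10x - 12 = 0 at x = -3, -1, 2.
Since R''(x) = 6x^2 + 8x - 10, we get R''(-3) = 20 > 0 ⇒ local minimum; R''(-1) = -12 < 0 ⇒ local maximum; R''(2) = 30 > 0 ⇒ local minimum.
Thus R has its smallest local minimum at x = 2, with value -64/3.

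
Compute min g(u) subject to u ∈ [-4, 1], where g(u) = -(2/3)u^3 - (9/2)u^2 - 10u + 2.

-79/6

The derivative is -2u^2 - 9u - 10, which vanishes at u = -5/2 and u = -2.
Compare values at every candidate in [-4, 1]: g(-4) = 38/3,  g(-5/2) = 223/24,  g(-2) = 28/3,  g(1) = -79/6.
The minimum over the interval is -79/6, attained at u = 1.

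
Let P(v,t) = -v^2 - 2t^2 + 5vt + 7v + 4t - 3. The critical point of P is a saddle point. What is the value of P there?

-305/17

∂P/∂v = -2v + 5t + 7 = 0 and ∂P/∂t = 5v - 4t + 4 = 0, so (v, t) = (-48/17, -43/17).
The Hessian has P_{vv} = -2, P_{tt} = -4, P_{vt} = 5, giving D = -17 < 0, so the point is a saddle point.
P(-48/17, -43/17) = -305/17.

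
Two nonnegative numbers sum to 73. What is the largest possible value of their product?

With x + y = 73, the product is P(x) = x(73 − x).
P'(x) = 73 − 2x = 0 gives x = 73/2; P'' = −2 < 0, so this is the maximum.
P = 73/2·73/2 = 5329/4.

5329/4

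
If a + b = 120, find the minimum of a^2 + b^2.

With a + b = 120, a^2 + b^2 = a^2 + (120 − a)^2.
The derivative 2a − 2(120 − a) = 4a − 240 vanishes at a = 60; second derivative 4 > 0, a minimum.
The minimum is 2·(60)^2 = 7200.

7200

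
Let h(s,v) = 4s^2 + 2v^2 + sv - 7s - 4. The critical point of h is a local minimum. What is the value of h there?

∂h/∂s = 8s + v - 7 = 0 and ∂h/∂v = s + 4v = 0, so (s, v) = (28/31, -7/31).
The Hessian has h_{ss} = 8, h_{vv} = 4, h_{sv} = 1, giving D = 31 > 0 with h_{ss} > 0, so the point is a local minimum.
h(28/31, -7/31) = -222/31.

-222/31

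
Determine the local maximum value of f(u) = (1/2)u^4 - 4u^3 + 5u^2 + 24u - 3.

93/2

f'(u) = 2u^3 - 12u^2 + 10u + 24. Setting f'(u) = 0 gives u ∈ {-1, 3, 4}.
f''(u) = 6u^2 - 24u + 10. f''(-1) = 40 > 0 ⇒ local minimum; f''(3) = -8 < 0 ⇒ local maximum; f''(4) = 10 > 0 ⇒ local minimum.
So the local maximum value is f(3) = 93/2.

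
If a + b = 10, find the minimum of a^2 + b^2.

With a + b = 10, a^2 + b^2 = a^2 + (10 − a)^2.
The derivative 2a − 2(10 − a) = 4a − 20 vanishes at a = 5; second derivative 4 > 0, a minimum.
The minimum is 2·(5)^2 = 50.

50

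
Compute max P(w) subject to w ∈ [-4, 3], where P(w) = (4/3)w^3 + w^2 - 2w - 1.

Differentiating, P'(w) = 4w^2 + 2w - 2; which vanishes at w = -1 and w = 1/2.
Compare values at every candidate in [-4, 3]: P(-4) = -187/3, P(-1) = 2/3, P(1/2) = -19/12, P(3) = 38.
So the maximum is P(3) = 38.

38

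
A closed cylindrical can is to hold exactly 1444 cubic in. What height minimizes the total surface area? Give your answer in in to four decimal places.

12.2506

With radius r and height h, πr²h = 1444 so h = 1444/(πr²), and S(r) = 2πr² + 2πrh = 2πr² + 2·1444/r.
S'(r) = 4πr − 2·1444/r² = 0 ⇒ r³ = 1444/(2π), so r ≈ 6.1253 and h = 2r ≈ 12.2506.
S''(r) = 4π + 4·1444/r³ > 0, so this is the minimum; S ≈ 707.2278.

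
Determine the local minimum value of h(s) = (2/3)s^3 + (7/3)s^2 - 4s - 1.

-197/81

h'(s) = 2s^2 + (14/3)s - 4 = 0 at s = -3, 2/3.
Since h''(s) = 4s + 14/3, we get h''(-3) = -22/3 < 0 ⇒ local maximum; h''(2/3) = 22/3 > 0 ⇒ local minimum.
So the local minimum value is h(2/3) = -197/81.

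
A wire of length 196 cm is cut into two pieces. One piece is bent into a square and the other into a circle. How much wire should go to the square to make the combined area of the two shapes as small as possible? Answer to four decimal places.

109.7794

Let x be the length used for the square. Square side x/4; circle radius (196−x)/(2π).
A(x) = (x/4)² + π·((196−x)/(2π))² = x²/16 + (196−x)²/(4π) for 0 ≤ x ≤ 196. A'(x) = x/8 − (196−x)/(2π) = 0 gives x = 4·196/(π+4) ≈ 109.7794.
A'' = 1/8 + 1/(2π) > 0, so this gives the minimum combined area; x ≈ 109.7794 cm to the square.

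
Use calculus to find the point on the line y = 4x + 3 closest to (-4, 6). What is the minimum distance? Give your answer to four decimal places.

Minimize D(x)^2 = (x + 4)^2 + (4x - 3)^2.
d/dx[D^2] = 2(x + 4) + 2·4·(4x - 3) = 0 ⇒ x = 8/17.
Then y = 83/17 and the distance is √(361/17) ≈ 4.6082.

4.6082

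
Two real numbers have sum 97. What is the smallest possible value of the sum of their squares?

With a + b = 97, a^2 + b^2 = a^2 + (97 − a)^2.
The derivative 2a − 2(97 − a) = 4a − 194 vanishes at a = 97/2; second derivative 4 > 0, a minimum.
The minimum is 2·(97/2)^2 = 9409/2.

9409/2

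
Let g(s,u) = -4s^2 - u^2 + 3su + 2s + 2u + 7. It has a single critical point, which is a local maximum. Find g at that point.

81/7

∂g/∂s = -8s + 3u + 2 = 0 and ∂g/∂u = 3s - 2u + 2 = 0, so (s, u) = (10/7, 22/7).
The Hessian has g_{ss} = -8, g_{uu} = -2, g_{su} = 3, giving D = 7 > 0 with g_{ss} < 0, so the point is a local maximum.
g(10/7, 22/7) = 81/7.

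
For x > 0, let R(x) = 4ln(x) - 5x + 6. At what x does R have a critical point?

R'(x) = 4/x − 5 = 0 gives x = 4/5.
R''(x) = -4/x², which is negative for x > 0, so this is a local maximum.
R(4/5) = 4·ln(4/5) - 4 + 6 ≈ 1.1074.

4/5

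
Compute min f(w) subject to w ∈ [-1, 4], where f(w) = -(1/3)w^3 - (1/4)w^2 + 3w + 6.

-22/3

Differentiating, f'(w) = -w^2 - (1/2)w + 3; whose only zero in [-1, 4] is w = 3/2.
Candidates: f(-1) = 37/12; f(3/2) = 141/16; f(4) = -22/3.
So the minimum is f(4) = -22/3.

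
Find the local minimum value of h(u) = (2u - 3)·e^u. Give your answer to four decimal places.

-3.2974

By the product rule, h'(u) = (2u - 1)·e^u. Since e^u > 0, the only critical point is u = 1/2.
h''(1/2) has the same sign as 2 > 0, so this is a local minimum.
h(1/2) = (-2)·e^(1/2) ≈ -3.2974.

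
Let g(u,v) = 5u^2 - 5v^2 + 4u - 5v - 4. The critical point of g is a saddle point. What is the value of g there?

∂g/∂u = 10u + 4 = 0 and ∂g/∂v = -10v - 5 = 0, so (u, v) = (-2/5, -1/2).
The Hessian has g_{uu} = 10, g_{vv} = -10, g_{uv} = 0, giving D = -100 < 0, so the point is a saddle point.
g(-2/5, -1/2) = -71/20.

-71/20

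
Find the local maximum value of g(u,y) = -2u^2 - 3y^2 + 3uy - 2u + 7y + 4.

∂g/∂u = -4u + 3y - 2 = 0 and ∂g/∂y = 3u - 6y + 7 = 0, so (u, y) = (3/5, 22/15).
The Hessian has g_{uu} = -4, g_{yy} = -6, g_{uy} = 3, giving D = 15 > 0 with g_{uu} < 0, so the point is a local maximum.
g(3/5, 22/15) = 128/15.

128/15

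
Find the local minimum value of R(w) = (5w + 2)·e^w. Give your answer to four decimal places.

-1.2330

Differentiating with the product rule gives R'(w) = (5w + 7)·e^w. Since e^w > 0, the only critical point is w = -7/5.
R''(-7/5) has the same sign as 5 > 0, so this is a local minimum.
R(-7/5) = (-5)·e^(-7/5) ≈ -1.2330.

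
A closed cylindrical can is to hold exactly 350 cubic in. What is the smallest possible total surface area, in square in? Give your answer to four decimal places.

274.9328

With radius r and height h, πr²h = 350 so h = 350/(πr²), and S(r) = 2πr² + 2πrh = 2πr² + 2·350/r.
S'(r) = 4πr − 2·350/r² = 0 ⇒ r³ = 350/(2π), so r ≈ 3.8191 and h = 2r ≈ 7.6382.
S''(r) = 4π + 4·350/r³ > 0, so this is the minimum; S ≈ 274.9328.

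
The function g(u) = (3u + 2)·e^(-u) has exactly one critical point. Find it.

1/3

Differentiating with the product rule gives g'(u) = (-3u + 1)·e^(-u). Since e^(-u) > 0, the only critical point is u = 1/3.
g''(1/3) has the same sign as -3 < 0, so this is a local maximum.
g(1/3) = (3)·e^(-1/3) ≈ 2.1496.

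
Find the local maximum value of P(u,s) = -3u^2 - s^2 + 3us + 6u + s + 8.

27

∂P/∂u = -6u + 3s + 6 = 0 and ∂P/∂s = 3u - 2s + 1 = 0, so (u, s) = (5, 8).
The Hessian has P_{uu} = -6, P_{ss} = -2, P_{us} = 3, giving D = 3 > 0 with P_{uu} < 0, so the point is a local maximum.
P(5, 8) = 27.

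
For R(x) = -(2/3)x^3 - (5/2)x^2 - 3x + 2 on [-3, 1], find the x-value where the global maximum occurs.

-3

R'(x) = -2x^2 - 5x - 3, which vanishes at x = -3/2 and x = -1.
Compare values at every candidate in [-3, 1]: R(-3) = 13/2, R(-3/2) = 25/8, R(-1) = 19/6, R(1) = -25/6.
The maximum over the interval is 13/2, attained at x = -3.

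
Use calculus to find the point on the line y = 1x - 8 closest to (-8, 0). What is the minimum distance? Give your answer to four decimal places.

11.3137

Minimize D(x)^2 = (x + 8)^2 + (x - 8)^2.
d/dx[D^2] = 2(x + 8) + 2·1·(x - 8) = 0 ⇒ x = 0.
Then y = -8 and the distance is √(128) ≈ 11.3137.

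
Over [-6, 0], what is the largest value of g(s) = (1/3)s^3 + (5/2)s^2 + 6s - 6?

The derivative is s^2 + 5s + 6, which vanishes at s = -3 and s = -2.
Compare values at every candidate in [-6, 0]: g(-6) = -24, g(-3) = -21/2, g(-2) = -32/3, g(0) = -6.
Hence the absolute maximum is -6 at s = 0.

-6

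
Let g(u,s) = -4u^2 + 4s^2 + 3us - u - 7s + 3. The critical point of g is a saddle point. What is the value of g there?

∂g/∂u = -8u + 3s - 1 = 0 and ∂g/∂s = 3u + 8s - 7 = 0, so (u, s) = (13/73, 59/73).
The Hessian has g_{uu} = -8, g_{ss} = 8, g_{us} = 3, giving D = -73 < 0, so the point is a saddle point.
g(13/73, 59/73) = 6/73.

6/73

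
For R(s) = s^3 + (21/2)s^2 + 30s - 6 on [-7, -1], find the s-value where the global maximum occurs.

Differentiating, R'(s) = 3s^2 + 21s + 30; which vanishes at s = -5 and s = -2.
Compare values at every candidate in [-7, -1]: R(-7) = -89/2, R(-5) = -37/2, R(-2) = -32, R(-1) = -53/2.
So the maximum is R(-5) = -37/2.

-5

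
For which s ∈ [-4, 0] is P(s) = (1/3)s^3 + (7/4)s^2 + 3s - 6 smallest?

-4

Differentiating, P'(s) = s^2 + (7/2)s + 3; which vanishes at s = -2 and s = -3/2.
Candidates: P(-4) = -34/3; P(-2) = -23/3; P(-3/2) = -123/16; P(0) = -6.
Hence the absolute minimum is -34/3 at s = -4.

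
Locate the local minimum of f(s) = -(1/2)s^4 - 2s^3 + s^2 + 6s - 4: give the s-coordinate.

Critical points: f'(s) = -2s^3 - 6s^2 + 2s + 6 vanishes at s = -3, -1, 1.
f''(s) = -6s^2 - 12s + 2. f''(-3) = -16 < 0 ⇒ local maximum; f''(-1) = 8 > 0 ⇒ local minimum; f''(1) = -16 < 0 ⇒ local maximum.
The local minimum is f(-1) = -15/2.

-1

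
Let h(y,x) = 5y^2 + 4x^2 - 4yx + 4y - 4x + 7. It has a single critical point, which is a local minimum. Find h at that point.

∂h/∂y = 10y - 4x + 4 = 0 and ∂h/∂x = -4y + 8x - 4 = 0, so (y, x) = (-1/4, 3/8).
The Hessian has h_{yy} = 10, h_{xx} = 8, h_{yx} = -4, giving D = 64 > 0 with h_{yy} > 0, so the point is a local minimum.
h(-1/4, 3/8) = 23/4.

23/4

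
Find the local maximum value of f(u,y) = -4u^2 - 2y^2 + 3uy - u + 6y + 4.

∂f/∂u = -8u + 3y - 1 = 0 and ∂f/∂y = 3u - 4y + 6 = 0, so (u, y) = (14/23, 45/23).
The Hessian has f_{uu} = -8, f_{yy} = -4, f_{uy} = 3, giving D = 23 > 0 with f_{uu} < 0, so the point is a local maximum.
f(14/23, 45/23) = 220/23.

220/23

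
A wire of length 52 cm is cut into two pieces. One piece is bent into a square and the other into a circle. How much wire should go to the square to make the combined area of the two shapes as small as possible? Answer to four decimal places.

Let x be the length used for the square. Square side x/4; circle radius (52−x)/(2π).
A(x) = (x/4)² + π·((52−x)/(2π))² = x²/16 + (52−x)²/(4π) for 0 ≤ x ≤ 52. A'(x) = x/8 − (52−x)/(2π) = 0 gives x = 4·52/(π+4) ≈ 29.1252.
A'' = 1/8 + 1/(2π) > 0, so this gives the minimum combined area; x ≈ 29.1252 cm to the square.

29.1252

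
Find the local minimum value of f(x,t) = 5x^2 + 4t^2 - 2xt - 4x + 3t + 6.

∂f/∂x = 10x - 2t - 4 = 0 and ∂f/∂t = -2x + 8t + 3 = 0, so (x, t) = (13/38, -11/38).
The Hessian has f_{xx} = 10, f_{tt} = 8, f_{xt} = -2, giving D = 76 > 0 with f_{xx} > 0, so the point is a local minimum.
f(13/38, -11/38) = 371/76.

371/76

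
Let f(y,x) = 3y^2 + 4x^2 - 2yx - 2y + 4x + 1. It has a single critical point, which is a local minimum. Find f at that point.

∂f/∂y = 6y - 2x - 2 = 0 and ∂f/∂x = -2y + 8x + 4 = 0, so (y, x) = (2/11, -5/11).
The Hessian has f_{yy} = 6, f_{xx} = 8, f_{yx} = -2, giving D = 44 > 0 with f_{yy} > 0, so the point is a local minimum.
f(2/11, -5/11) = -1/11.

-1/11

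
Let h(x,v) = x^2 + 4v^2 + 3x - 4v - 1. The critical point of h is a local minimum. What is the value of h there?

∂h/∂x = 2x + 3 = 0 and ∂h/∂v = 8v - 4 = 0, so (x, v) = (-3/2, 1/2).
The Hessian has h_{xx} = 2, h_{vv} = 8, h_{xv} = 0, giving D = 16 > 0 with h_{xx} > 0, so the point is a local minimum.
h(-3/2, 1/2) = -17/4.

-17/4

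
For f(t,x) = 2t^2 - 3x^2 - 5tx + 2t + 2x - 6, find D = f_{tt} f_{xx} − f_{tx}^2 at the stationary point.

∂f/∂t = 4t - 5x + 2 = 0 and ∂f/∂x = -5t - 6x + 2 = 0, so (t, x) = (-2/49, 18/49).
The Hessian has f_{tt} = 4, f_{xx} = -6, f_{tx} = -5, giving D = -49 < 0, so the point is a saddle point.
D = (4)·(-6) − (-5)^2 = -49.

-49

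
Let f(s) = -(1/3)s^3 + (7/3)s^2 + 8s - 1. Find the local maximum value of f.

59

f'(s) = -s^2 + (14/3)s + 8. Setting f'(s) = 0 gives s ∈ {-4/3, 6}.
f''(s) = -2s + 14/3. f''(-4/3) = 22/3 > 0 ⇒ local minimum; f''(6) = -22/3 < 0 ⇒ local maximum.
So the local maximum value is f(6) = 59.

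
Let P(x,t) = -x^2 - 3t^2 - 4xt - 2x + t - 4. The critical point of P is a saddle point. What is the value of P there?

∂P/∂x = -2x - 4t - 2 = 0 and ∂P/∂t = -4x - 6t + 1 = 0, so (x, t) = (4, -5/2).
The Hessian has P_{xx} = -2, P_{tt} = -6, P_{xt} = -4, giving D = -4 < 0, so the point is a saddle point.
P(4, -5/2) = -37/4.

-37/4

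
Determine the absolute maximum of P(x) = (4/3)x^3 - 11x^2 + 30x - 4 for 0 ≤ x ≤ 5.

P'(x) = 4x^2 - 22x + 30, which vanishes at x = 5/2 and x = 3.
Evaluating at the critical points and endpoints: P(0) = -4, P(5/2) = 277/12, P(3) = 23, P(5) = 113/3.
So the maximum is P(5) = 113/3.

113/3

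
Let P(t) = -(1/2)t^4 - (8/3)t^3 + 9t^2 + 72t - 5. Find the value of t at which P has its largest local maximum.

3

P'(t) = -2t^3 - 8t^2 + 18t + 72 = 0 at t = -4, -3, 3.
P''(t) = -6t^2 - 16t + 18. P''(-4) = -14 < 0 ⇒ local maximum; P''(-3) = 12 > 0 ⇒ local minimum; P''(3) = -84 < 0 ⇒ local maximum.
Thus P has its largest local maximum at t = 3, with value 359/2.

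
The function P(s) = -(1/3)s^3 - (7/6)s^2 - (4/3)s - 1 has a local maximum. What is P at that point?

-1/2

Critical points: P'(s) = -s^2 - (7/3)s - 4/3 vanishes at s = -4/3, -1.
P''(s) = -2s - 7/3. P''(-4/3) = 1/3 > 0 ⇒ local minimum; P''(-1) = -1/3 < 0 ⇒ local maximum.
Thus P has its local maximum at s = -1, with value -1/2.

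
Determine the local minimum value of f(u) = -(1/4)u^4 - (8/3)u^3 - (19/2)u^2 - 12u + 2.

17/4

Critical points: f'(u) = -u^3 - 8u^2 - 19u - 12 vanishes at u = -4, -3, -1.
Second-derivative test with f''(u) = -3u^2 - 16u - 19: f''(-4) = -3 < 0 ⇒ local maximum; f''(-3) = 2 > 0 ⇒ local minimum; f''(-1) = -6 < 0 ⇒ local maximum.
The local minimum is f(-3) = 17/4.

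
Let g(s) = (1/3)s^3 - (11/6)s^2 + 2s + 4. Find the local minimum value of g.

5/2

g'(s) = s^2 - (11/3)s + 2 = 0 at s = 2/3, 3.
Second-derivative test with g''(s) = 2s - 11/3: g''(2/3) = -7/3 < 0 ⇒ local maximum; g''(3) = 7/3 > 0 ⇒ local minimum.
So the local minimum value is g(3) = 5/2.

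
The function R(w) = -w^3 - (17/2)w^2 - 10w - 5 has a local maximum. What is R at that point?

-49/27

R'(w) = -3w^2 - 17w - 10. Setting R'(w) = 0 gives w ∈ {-5, -2/3}.
Since R''(w) = -6w - 17, we get R''(-5) = 13 > 0 ⇒ local minimum; R''(-2/3) = -13 < 0 ⇒ local maximum.
Thus R has its local maximum at w = -2/3, with value -49/27.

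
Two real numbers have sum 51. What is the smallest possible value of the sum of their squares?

With a + b = 51, a^2 + b^2 = a^2 + (51 − a)^2.
The derivative 2a − 2(51 − a) = 4a − 102 vanishes at a = 51/2; second derivative 4 > 0, a minimum.
The minimum is 2·(51/2)^2 = 2601/2.

2601/2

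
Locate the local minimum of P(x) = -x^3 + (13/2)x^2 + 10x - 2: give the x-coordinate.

Critical points: P'(x) = -3x^2 + 13x + 10 vanishes at x = -2/3, 5.
Second-derivative test with P''(x) = -6x + 13: P''(-2/3) = 17 > 0 ⇒ local minimum; P''(5) = -17 < 0 ⇒ local maximum.
The local minimum is P(-2/3) = -148/27.

-2/3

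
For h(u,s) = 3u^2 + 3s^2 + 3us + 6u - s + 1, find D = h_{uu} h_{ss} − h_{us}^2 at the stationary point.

27

∂h/∂u = 6u + 3s + 6 = 0 and ∂h/∂s = 3u + 6s - 1 = 0, so (u, s) = (-13/9, 8/9).
The Hessian has h_{uu} = 6, h_{ss} = 6, h_{us} = 3, giving D = 27 > 0 with h_{uu} > 0, so the point is a local minimum.
D = (6)·(6) − (3)^2 = 27.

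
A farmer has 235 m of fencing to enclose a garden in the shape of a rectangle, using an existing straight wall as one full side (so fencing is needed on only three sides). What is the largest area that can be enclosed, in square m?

Let the sides perpendicular to the wall have length x and the parallel side y, so 2x + y = 235 and the area is A = xy = x(235 − 2x).
A'(x) = 235 − 4x = 0 gives x = 235/4, and A''(x) = −4 < 0 confirms a maximum.
Then y = 235 − 2·235/4 = 235/2 and A = 55225/8.

55225/8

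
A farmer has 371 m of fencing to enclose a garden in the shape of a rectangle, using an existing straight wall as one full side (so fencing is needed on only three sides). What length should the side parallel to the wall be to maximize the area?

371/2

Let the sides perpendicular to the wall have length x and the parallel side y, so 2x + y = 371 and the area is A = xy = x(371 − 2x).
A'(x) = 371 − 4x = 0 gives x = 371/4, and A''(x) = −4 < 0 confirms a maximum.
Then y = 371 − 2·371/4 = 371/2 and A = 137641/8.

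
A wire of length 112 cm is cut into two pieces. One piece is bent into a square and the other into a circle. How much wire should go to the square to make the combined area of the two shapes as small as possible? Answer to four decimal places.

Let x be the length used for the square. Square side x/4; circle radius (112−x)/(2π).
A(x) = (x/4)² + π·((112−x)/(2π))² = x²/16 + (112−x)²/(4π) for 0 ≤ x ≤ 112. A'(x) = x/8 − (112−x)/(2π) = 0 gives x = 4·112/(π+4) ≈ 62.7311.
A'' = 1/8 + 1/(2π) > 0, so this gives the minimum combined area; x ≈ 62.7311 cm to the square.

62.7311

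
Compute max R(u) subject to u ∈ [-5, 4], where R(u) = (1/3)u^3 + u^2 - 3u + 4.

88/3

Differentiating, R'(u) = u^2 + 2u - 3; which vanishes at u = -3 and u = 1.
Compare values at every candidate in [-5, 4]: R(-5) = 7/3; R(-3) = 13; R(1) = 7/3; R(4) = 88/3.
Hence the absolute maximum is 88/3 at u = 4.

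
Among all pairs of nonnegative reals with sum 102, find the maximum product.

2601

With x + y = 102, the product is P(x) = x(102 − x).
P'(x) = 102 − 2x = 0 gives x = 51; P'' = −2 < 0, so this is the maximum.
P = 51·51 = 2601.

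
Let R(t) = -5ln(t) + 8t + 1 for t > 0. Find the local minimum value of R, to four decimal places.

R'(t) = -5/t + 8 = 0 gives t = 5/8.
R''(t) = 5/t², which is positive for t > 0, so this is a local minimum.
R(5/8) = -5·ln(5/8) + 5 + 1 ≈ 8.3500.

8.3500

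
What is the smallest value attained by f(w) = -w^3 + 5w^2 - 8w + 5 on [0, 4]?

Differentiating, f'(w) = -3w^2 + 10w - 8; which vanishes at w = 4/3 and w = 2.
Candidates: f(0) = 5,  f(4/3) = 23/27,  f(2) = 1,  f(4) = -11.
The minimum over the interval is -11, attained at w = 4.

-11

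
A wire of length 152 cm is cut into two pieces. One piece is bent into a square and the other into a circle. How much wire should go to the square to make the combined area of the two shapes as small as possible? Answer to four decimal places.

Let x be the length used for the square. Square side x/4; circle radius (152−x)/(2π).
A(x) = (x/4)² + π·((152−x)/(2π))² = x²/16 + (152−x)²/(4π) for 0 ≤ x ≤ 152. A'(x) = x/8 − (152−x)/(2π) = 0 gives x = 4·152/(π+4) ≈ 85.1351.
A'' = 1/8 + 1/(2π) > 0, so this gives the minimum combined area; x ≈ 85.1351 cm to the square.

85.1351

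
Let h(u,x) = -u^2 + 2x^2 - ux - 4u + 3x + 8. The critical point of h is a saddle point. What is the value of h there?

83/9

∂h/∂u = -2u - x - 4 = 0 and ∂h/∂x = -u + 4x + 3 = 0, so (u, x) = (-13/9, -10/9).
The Hessian has h_{uu} = -2, h_{xx} = 4, h_{ux} = -1, giving D = -9 < 0, so the point is a saddle point.
h(-13/9, -10/9) = 83/9.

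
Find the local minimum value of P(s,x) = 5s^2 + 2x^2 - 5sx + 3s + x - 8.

∂P/∂s = 10s - 5x + 3 = 0 and ∂P/∂x = -5s + 4x + 1 = 0, so (s, x) = (-17/15, -5/3).
The Hessian has P_{ss} = 10, P_{xx} = 4, P_{sx} = -5, giving D = 15 > 0 with P_{ss} > 0, so the point is a local minimum.
P(-17/15, -5/3) = -158/15.

-158/15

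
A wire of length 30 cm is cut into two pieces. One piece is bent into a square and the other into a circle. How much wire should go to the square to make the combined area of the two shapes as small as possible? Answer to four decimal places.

Let x be the length used for the square. Square side x/4; circle radius (30−x)/(2π).
A(x) = (x/4)² + π·((30−x)/(2π))² = x²/16 + (30−x)²/(4π) for 0 ≤ x ≤ 30. A'(x) = x/8 − (30−x)/(2π) = 0 gives x = 4·30/(π+4) ≈ 16.8030.
A'' = 1/8 + 1/(2π) > 0, so this gives the minimum combined area; x ≈ 16.8030 cm to the square.

16.8030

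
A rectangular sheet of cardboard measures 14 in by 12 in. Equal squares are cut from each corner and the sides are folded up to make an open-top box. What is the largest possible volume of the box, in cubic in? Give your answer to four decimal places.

With cut size x, the volume is V(x) = x(14 − 2x)(12 − 2x) for 0 < x < 6.
V'(x) = 12x^2 − 104x + 168. Setting V'(x) = 0 gives x ≈ 2.1475 (the root in (0, 6)).
V''(x) = 24x − 104 is negative there, so this is the maximum; V ≈ 160.5837.

160.5837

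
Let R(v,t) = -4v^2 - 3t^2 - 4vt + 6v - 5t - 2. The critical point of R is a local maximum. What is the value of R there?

∂R/∂v = -8v - 4t + 6 = 0 and ∂R/∂t = -4v - 6t - 5 = 0, so (v, t) = (7/4, -2).
The Hessian has R_{vv} = -8, R_{tt} = -6, R_{vt} = -4, giving D = 32 > 0 with R_{vv} < 0, so the point is a local maximum.
R(7/4, -2) = 33/4.

33/4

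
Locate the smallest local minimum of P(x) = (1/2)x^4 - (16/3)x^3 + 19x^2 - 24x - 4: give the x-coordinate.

1

P'(x) = 2x^3 - 16x^2 + 38x - 24. Setting P'(x) = 0 gives x ∈ {1, 3, 4}.
Since P''(x) = 6x^2 - 32x + 38, we get P''(1) = 12 > 0 ⇒ local minimum; P''(3) = -4 < 0 ⇒ local maximum; P''(4) = 6 > 0 ⇒ local minimum.
Thus P has its smallest local minimum at x = 1, with value -83/6.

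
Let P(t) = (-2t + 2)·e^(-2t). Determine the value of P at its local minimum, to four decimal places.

-0.0498

Differentiating with the product rule gives P'(t) = (4t - 6)·e^(-2t). Since e^(-2t) > 0, the only critical point is t = 3/2.
P''(3/2) has the same sign as 4 > 0, so this is a local minimum.
P(3/2) = (-1)·e^(-3) ≈ -0.0498.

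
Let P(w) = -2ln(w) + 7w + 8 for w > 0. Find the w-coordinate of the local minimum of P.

P'(w) = -2/w + 7 = 0 gives w = 2/7.
P''(w) = 2/w², which is positive for w > 0, so this is a local minimum.
P(2/7) = -2·ln(2/7) + 2 + 8 ≈ 12.5055.

2/7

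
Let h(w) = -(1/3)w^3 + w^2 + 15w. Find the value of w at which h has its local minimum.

h'(w) = -w^2 + 2w + 15. Setting h'(w) = 0 gives w ∈ {-3, 5}.
h''(w) = -2w + 2. h''(-3) = 8 > 0 ⇒ local minimum; h''(5) = -8 < 0 ⇒ local maximum.
Thus h has its local minimum at w = -3, with value -27.

-3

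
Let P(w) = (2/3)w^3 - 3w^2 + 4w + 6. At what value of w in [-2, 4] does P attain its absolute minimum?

Differentiating, P'(w) = 2w^2 - 6w + 4; which vanishes at w = 1 and w = 2.
Compare values at every candidate in [-2, 4]: P(-2) = -58/3, P(1) = 23/3, P(2) = 22/3, P(4) = 50/3.
So the minimum is P(-2) = -58/3.

-2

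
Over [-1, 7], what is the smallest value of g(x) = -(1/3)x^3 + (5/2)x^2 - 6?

-6

Differentiating, g'(x) = -x^2 + 5x; which vanishes at x = 0 and x = 5.
Candidates: g(-1) = -19/6; g(0) = -6; g(5) = 89/6; g(7) = 13/6.
The minimum over the interval is -6, attained at x = 0.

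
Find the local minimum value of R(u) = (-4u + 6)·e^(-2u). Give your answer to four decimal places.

-0.0366

Differentiating with the product rule gives R'(u) = (8u - 16)·e^(-2u). Since e^(-2u) > 0, the only critical point is u = 2.
R''(2) has the same sign as 8 > 0, so this is a local minimum.
R(2) = (-2)·e^(-4) ≈ -0.0366.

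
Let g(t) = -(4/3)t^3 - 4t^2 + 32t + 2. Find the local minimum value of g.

-314/3

g'(t) = -4t^2 - 8t + 32 = 0 at t = -4, 2.
g''(t) = -8t - 8. g''(-4) = 24 > 0 ⇒ local minimum; g''(2) = -24 < 0 ⇒ local maximum.
So the local minimum value is g(-4) = -314/3.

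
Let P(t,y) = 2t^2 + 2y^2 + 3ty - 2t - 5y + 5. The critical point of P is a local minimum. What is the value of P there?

1

∂P/∂t = 4t + 3y - 2 = 0 and ∂P/∂y = 3t + 4y - 5 = 0, so (t, y) = (-1, 2).
The Hessian has P_{tt} = 4, P_{yy} = 4, P_{ty} = 3, giving D = 7 > 0 with P_{tt} > 0, so the point is a local minimum.
P(-1, 2) = 1.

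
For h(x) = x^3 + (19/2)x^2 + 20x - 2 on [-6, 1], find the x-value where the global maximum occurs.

The derivative is 3x^2 + 19x + 20, which vanishes at x = -5 and x = -4/3.
Candidates: h(-6) = 4, h(-5) = 21/2, h(-4/3) = -382/27, h(1) = 57/2.
The maximum over the interval is 57/2, attained at x = 1.

1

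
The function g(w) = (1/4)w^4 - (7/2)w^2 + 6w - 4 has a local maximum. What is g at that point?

-5/4

g'(w) = w^3 - 7w + 6 = 0 at w = -3, 1, 2.
Since g''(w) = 3w^2 - 7, we get g''(-3) = 20 > 0 ⇒ local minimum; g''(1) = -4 < 0 ⇒ local maximum; g''(2) = 5 > 0 ⇒ local minimum.
The local maximum is g(1) = -5/4.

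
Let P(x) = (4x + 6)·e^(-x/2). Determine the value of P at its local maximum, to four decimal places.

6.2304

P'(x) = 4·e^(-x/2) + (4x + 6)·(-1/2)·e^(-x/2) = (-2x + 1)·e^(-x/2). Since e^(-x/2) > 0, the only critical point is x = 1/2.
P''(1/2) has the same sign as -2 < 0, so this is a local maximum.
P(1/2) = (8)·e^(-1/4) ≈ 6.2304.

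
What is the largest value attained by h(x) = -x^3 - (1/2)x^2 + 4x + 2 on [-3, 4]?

h'(x) = -3x^2 - x + 4, which vanishes at x = -4/3 and x = 1.
Evaluating at the critical points and endpoints: h(-3) = 25/2, h(-4/3) = -50/27, h(1) = 9/2, h(4) = -54.
So the maximum is h(-3) = 25/2.

25/2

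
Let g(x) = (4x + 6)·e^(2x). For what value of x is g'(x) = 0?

-2

By the product rule, g'(x) = (8x + 16)·e^(2x). Since e^(2x) > 0, the only critical point is x = -2.
g''(-2) has the same sign as 8 > 0, so this is a local minimum.
g(-2) = (-2)·e^(-4) ≈ -0.0366.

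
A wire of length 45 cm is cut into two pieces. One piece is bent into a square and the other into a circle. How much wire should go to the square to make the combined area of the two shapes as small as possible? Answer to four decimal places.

25.2045

Let x be the length used for the square. Square side x/4; circle radius (45−x)/(2π).
A(x) = (x/4)² + π·((45−x)/(2π))² = x²/16 + (45−x)²/(4π) for 0 ≤ x ≤ 45. A'(x) = x/8 − (45−x)/(2π) = 0 gives x = 4·45/(π+4) ≈ 25.2045.
A'' = 1/8 + 1/(2π) > 0, so this gives the minimum combined area; x ≈ 25.2045 cm to the square.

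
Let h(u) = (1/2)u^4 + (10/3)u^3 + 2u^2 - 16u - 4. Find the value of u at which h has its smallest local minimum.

h'(u) = 2u^3 + 10u^2 + 4u - 16. Setting h'(u) = 0 gives u ∈ {-4, -2, 1}.
Second-derivative test with h''(u) = 6u^2 + 20u + 4: h''(-4) = 20 > 0 ⇒ local minimum; h''(-2) = -12 < 0 ⇒ local maximum; h''(1) = 30 > 0 ⇒ local minimum.
The smallest local minimum is h(1) = -85/6.

1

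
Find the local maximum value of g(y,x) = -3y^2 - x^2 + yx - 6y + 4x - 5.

5/11

∂g/∂y = -6y + x - 6 = 0 and ∂g/∂x = y - 2x + 4 = 0, so (y, x) = (-8/11, 18/11).
The Hessian has g_{yy} = -6, g_{xx} = -2, g_{yx} = 1, giving D = 11 > 0 with g_{yy} < 0, so the point is a local maximum.
g(-8/11, 18/11) = 5/11.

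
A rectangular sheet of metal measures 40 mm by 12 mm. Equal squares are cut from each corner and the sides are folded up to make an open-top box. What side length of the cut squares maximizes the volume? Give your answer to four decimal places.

2.7412

With cut size x, the volume is V(x) = x(40 − 2x)(12 − 2x) for 0 < x < 6.
V'(x) = 12x^2 − 208x + 480. Setting V'(x) = 0 gives x ≈ 2.7412 (the root in (0, 6)).
V''(x) = 24x − 208 is negative there, so this is the maximum; V ≈ 616.6930.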